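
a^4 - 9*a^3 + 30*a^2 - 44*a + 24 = (a - 3)*(a - 2)^3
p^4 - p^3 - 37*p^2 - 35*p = p*(p - 7)*(p + 1)*(p + 5)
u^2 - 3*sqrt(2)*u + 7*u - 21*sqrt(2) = (u + 7)*(u - 3*sqrt(2))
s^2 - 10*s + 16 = (s - 8)*(s - 2)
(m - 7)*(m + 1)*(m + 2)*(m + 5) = m^4 + m^3 - 39*m^2 - 109*m - 70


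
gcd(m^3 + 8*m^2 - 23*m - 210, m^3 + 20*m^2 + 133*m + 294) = m^2 + 13*m + 42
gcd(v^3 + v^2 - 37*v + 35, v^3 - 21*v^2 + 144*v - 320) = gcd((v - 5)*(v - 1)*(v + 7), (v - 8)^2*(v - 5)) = v - 5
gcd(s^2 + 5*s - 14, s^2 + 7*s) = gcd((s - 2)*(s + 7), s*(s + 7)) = s + 7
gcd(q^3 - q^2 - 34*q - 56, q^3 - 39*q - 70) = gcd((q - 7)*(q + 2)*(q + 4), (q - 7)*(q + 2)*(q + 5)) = q^2 - 5*q - 14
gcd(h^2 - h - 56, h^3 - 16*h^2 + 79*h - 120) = h - 8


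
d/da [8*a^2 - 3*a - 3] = 16*a - 3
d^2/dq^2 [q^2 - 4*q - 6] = 2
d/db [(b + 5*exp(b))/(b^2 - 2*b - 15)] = (-2*(b - 1)*(b + 5*exp(b)) + (-5*exp(b) - 1)*(-b^2 + 2*b + 15))/(-b^2 + 2*b + 15)^2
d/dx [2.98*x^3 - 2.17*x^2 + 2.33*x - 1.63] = 8.94*x^2 - 4.34*x + 2.33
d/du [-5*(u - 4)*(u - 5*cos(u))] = -5*u + 5*(4 - u)*(5*sin(u) + 1) + 25*cos(u)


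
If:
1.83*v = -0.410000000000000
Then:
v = -0.22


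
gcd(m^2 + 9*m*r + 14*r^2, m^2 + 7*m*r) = m + 7*r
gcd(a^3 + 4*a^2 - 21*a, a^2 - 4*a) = a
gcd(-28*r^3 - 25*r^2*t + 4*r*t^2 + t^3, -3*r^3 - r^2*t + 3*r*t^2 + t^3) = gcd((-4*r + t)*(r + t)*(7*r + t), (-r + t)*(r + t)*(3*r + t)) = r + t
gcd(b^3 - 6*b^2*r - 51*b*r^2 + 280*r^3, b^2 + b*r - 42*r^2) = b + 7*r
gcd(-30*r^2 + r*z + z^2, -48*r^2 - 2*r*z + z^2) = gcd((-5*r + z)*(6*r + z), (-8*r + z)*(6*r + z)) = 6*r + z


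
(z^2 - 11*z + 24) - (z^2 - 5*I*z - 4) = -11*z + 5*I*z + 28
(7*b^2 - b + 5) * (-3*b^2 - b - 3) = -21*b^4 - 4*b^3 - 35*b^2 - 2*b - 15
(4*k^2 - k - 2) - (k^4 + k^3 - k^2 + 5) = -k^4 - k^3 + 5*k^2 - k - 7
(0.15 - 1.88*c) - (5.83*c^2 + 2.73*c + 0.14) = -5.83*c^2 - 4.61*c + 0.00999999999999998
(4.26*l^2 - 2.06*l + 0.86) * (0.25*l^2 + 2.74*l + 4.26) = 1.065*l^4 + 11.1574*l^3 + 12.7182*l^2 - 6.4192*l + 3.6636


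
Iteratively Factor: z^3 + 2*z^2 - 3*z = (z + 3)*(z^2 - z) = (z - 1)*(z + 3)*(z)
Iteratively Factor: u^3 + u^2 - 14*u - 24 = (u + 3)*(u^2 - 2*u - 8) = (u - 4)*(u + 3)*(u + 2)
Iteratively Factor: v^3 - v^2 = (v)*(v^2 - v) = v*(v - 1)*(v)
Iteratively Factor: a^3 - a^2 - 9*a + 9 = (a - 1)*(a^2 - 9) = (a - 1)*(a + 3)*(a - 3)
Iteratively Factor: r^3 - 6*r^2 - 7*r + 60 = (r - 5)*(r^2 - r - 12) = (r - 5)*(r - 4)*(r + 3)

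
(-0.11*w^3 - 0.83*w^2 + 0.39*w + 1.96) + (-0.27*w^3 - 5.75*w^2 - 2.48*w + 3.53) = -0.38*w^3 - 6.58*w^2 - 2.09*w + 5.49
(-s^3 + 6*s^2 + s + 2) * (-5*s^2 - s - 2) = 5*s^5 - 29*s^4 - 9*s^3 - 23*s^2 - 4*s - 4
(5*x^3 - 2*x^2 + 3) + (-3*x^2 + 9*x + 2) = 5*x^3 - 5*x^2 + 9*x + 5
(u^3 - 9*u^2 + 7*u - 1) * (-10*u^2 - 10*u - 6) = -10*u^5 + 80*u^4 + 14*u^3 - 6*u^2 - 32*u + 6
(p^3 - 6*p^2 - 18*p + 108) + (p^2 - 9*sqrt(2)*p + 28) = p^3 - 5*p^2 - 18*p - 9*sqrt(2)*p + 136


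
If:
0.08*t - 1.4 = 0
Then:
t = 17.50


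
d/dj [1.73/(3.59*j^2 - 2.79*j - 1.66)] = (4.8267 - 12.4214*j)/(-3.59*j^2 + 2.79*j + 1.66)^2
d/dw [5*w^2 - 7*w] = 10*w - 7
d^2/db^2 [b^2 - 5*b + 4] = 2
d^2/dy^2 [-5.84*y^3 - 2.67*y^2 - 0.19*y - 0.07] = -35.04*y - 5.34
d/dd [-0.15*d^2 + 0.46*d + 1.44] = 0.46 - 0.3*d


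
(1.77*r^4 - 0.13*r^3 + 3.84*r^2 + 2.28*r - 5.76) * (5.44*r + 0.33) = 9.6288*r^5 - 0.1231*r^4 + 20.8467*r^3 + 13.6704*r^2 - 30.582*r - 1.9008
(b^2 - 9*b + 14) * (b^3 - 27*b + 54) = b^5 - 9*b^4 - 13*b^3 + 297*b^2 - 864*b + 756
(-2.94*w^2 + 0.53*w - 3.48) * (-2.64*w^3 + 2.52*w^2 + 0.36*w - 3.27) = 7.7616*w^5 - 8.808*w^4 + 9.4644*w^3 + 1.035*w^2 - 2.9859*w + 11.3796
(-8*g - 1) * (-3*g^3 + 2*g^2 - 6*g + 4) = 24*g^4 - 13*g^3 + 46*g^2 - 26*g - 4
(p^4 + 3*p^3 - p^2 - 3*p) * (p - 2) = p^5 + p^4 - 7*p^3 - p^2 + 6*p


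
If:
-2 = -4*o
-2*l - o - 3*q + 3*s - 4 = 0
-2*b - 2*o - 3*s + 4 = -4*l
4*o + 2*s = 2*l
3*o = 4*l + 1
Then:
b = 49/16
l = 1/8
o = 1/2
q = -59/24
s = -7/8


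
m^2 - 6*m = m*(m - 6)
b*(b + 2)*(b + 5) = b^3 + 7*b^2 + 10*b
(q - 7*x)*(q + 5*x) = q^2 - 2*q*x - 35*x^2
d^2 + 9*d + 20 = (d + 4)*(d + 5)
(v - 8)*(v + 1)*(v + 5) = v^3 - 2*v^2 - 43*v - 40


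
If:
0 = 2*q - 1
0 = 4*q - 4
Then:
No Solution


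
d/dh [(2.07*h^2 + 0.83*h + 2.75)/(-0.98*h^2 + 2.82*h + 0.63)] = (6.6508*h^2 + 7.9982*h - 7.2321)/(0.9604*h^4 - 5.5272*h^3 + 6.7176*h^2 + 3.5532*h + 0.3969)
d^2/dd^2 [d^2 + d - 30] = 2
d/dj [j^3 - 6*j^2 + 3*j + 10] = 3*j^2 - 12*j + 3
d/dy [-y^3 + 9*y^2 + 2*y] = -3*y^2 + 18*y + 2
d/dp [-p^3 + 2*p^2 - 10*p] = -3*p^2 + 4*p - 10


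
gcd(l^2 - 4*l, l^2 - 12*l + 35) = 1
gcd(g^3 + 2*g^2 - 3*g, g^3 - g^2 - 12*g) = g^2 + 3*g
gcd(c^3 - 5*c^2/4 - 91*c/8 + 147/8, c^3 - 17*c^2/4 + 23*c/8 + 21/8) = c^2 - 19*c/4 + 21/4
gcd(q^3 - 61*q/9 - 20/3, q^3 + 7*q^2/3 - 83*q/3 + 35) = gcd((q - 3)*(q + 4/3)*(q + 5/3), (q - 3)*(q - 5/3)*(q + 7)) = q - 3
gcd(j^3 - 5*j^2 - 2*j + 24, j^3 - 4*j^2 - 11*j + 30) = 1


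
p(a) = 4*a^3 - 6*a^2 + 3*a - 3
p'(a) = 12*a^2 - 12*a + 3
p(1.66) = 3.74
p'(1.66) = 16.15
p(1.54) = 2.00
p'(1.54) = 12.98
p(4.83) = 322.23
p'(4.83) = 224.99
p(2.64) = 36.70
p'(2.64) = 54.96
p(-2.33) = -93.16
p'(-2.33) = 96.11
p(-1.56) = -37.47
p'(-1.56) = 50.92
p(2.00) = 11.00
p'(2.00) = 27.00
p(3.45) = 100.19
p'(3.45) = 104.43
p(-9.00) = -3432.00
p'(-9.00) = 1083.00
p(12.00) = 6081.00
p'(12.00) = 1587.00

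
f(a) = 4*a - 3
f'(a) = 4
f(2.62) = 7.48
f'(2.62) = 4.00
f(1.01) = 1.04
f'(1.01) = 4.00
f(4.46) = 14.84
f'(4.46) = 4.00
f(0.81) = 0.24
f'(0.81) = 4.00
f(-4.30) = -20.20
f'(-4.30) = 4.00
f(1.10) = 1.40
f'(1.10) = 4.00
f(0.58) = -0.68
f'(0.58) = 4.00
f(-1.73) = -9.92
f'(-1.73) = 4.00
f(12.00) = 45.00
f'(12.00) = 4.00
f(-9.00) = -39.00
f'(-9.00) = 4.00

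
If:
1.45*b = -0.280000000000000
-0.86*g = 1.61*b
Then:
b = -0.19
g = 0.36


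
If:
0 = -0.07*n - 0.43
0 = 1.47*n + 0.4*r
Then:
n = -6.14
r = 22.58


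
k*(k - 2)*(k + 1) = k^3 - k^2 - 2*k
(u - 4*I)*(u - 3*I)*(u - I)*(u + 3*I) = u^4 - 5*I*u^3 + 5*u^2 - 45*I*u - 36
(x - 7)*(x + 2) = x^2 - 5*x - 14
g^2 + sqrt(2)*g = g*(g + sqrt(2))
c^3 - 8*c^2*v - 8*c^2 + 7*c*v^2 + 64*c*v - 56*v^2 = (c - 8)*(c - 7*v)*(c - v)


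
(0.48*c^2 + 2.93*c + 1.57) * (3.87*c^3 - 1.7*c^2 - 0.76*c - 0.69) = 1.8576*c^5 + 10.5231*c^4 + 0.730100000000001*c^3 - 5.227*c^2 - 3.2149*c - 1.0833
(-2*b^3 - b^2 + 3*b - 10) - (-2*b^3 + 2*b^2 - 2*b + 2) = -3*b^2 + 5*b - 12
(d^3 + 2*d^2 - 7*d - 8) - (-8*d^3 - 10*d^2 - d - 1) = 9*d^3 + 12*d^2 - 6*d - 7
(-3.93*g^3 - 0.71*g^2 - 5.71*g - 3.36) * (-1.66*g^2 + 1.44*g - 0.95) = 6.5238*g^5 - 4.4806*g^4 + 12.1897*g^3 - 1.9703*g^2 + 0.5861*g + 3.192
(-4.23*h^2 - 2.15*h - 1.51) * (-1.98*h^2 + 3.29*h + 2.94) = 8.3754*h^4 - 9.6597*h^3 - 16.5199*h^2 - 11.2889*h - 4.4394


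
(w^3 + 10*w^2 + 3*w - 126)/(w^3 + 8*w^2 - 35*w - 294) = (w^2 + 3*w - 18)/(w^2 + w - 42)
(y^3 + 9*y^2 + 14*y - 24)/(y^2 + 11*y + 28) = (y^2 + 5*y - 6)/(y + 7)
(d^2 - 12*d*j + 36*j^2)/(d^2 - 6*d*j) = (d - 6*j)/d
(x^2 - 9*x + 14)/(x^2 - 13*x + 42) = (x - 2)/(x - 6)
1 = 1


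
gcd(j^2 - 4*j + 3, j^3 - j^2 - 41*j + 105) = j - 3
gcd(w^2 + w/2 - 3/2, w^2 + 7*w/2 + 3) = w + 3/2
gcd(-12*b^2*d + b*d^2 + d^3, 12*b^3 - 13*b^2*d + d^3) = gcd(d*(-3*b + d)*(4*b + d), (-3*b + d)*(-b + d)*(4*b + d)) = 12*b^2 - b*d - d^2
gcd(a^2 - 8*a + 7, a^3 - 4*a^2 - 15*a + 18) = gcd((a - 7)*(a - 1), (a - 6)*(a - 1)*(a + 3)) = a - 1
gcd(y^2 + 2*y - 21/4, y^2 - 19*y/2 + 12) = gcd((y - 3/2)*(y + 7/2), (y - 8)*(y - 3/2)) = y - 3/2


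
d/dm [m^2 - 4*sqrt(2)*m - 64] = 2*m - 4*sqrt(2)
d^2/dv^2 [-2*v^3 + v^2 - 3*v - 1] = 2 - 12*v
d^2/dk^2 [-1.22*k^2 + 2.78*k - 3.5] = -2.44000000000000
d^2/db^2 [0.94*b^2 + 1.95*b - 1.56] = 1.88000000000000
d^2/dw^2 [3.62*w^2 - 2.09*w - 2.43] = 7.24000000000000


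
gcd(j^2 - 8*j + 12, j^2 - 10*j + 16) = j - 2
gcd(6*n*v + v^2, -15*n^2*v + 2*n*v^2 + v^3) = v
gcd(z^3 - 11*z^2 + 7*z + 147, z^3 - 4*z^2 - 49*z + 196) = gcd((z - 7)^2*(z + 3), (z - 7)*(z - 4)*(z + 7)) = z - 7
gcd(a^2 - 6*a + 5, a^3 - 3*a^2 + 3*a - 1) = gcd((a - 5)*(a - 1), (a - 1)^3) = a - 1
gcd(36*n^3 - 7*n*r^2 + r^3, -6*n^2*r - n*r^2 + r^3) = -6*n^2 - n*r + r^2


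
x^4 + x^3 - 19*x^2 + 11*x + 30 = (x - 3)*(x - 2)*(x + 1)*(x + 5)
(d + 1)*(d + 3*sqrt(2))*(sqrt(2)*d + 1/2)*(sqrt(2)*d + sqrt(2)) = 2*d^4 + 4*d^3 + 13*sqrt(2)*d^3/2 + 5*d^2 + 13*sqrt(2)*d^2 + 6*d + 13*sqrt(2)*d/2 + 3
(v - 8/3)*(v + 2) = v^2 - 2*v/3 - 16/3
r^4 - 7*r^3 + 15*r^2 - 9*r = r*(r - 3)^2*(r - 1)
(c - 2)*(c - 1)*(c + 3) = c^3 - 7*c + 6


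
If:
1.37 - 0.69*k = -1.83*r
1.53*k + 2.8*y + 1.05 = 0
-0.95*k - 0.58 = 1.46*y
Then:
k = -0.21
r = -0.83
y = -0.26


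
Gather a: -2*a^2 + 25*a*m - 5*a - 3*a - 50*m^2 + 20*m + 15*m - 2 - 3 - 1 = -2*a^2 + a*(25*m - 8) - 50*m^2 + 35*m - 6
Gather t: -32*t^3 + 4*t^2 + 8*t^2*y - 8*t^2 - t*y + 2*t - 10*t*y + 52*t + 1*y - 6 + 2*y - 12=-32*t^3 + t^2*(8*y - 4) + t*(54 - 11*y) + 3*y - 18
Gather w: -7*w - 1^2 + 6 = 5 - 7*w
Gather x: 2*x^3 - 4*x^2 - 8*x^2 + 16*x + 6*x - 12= 2*x^3 - 12*x^2 + 22*x - 12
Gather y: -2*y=-2*y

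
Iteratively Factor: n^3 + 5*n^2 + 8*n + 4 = (n + 2)*(n^2 + 3*n + 2) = (n + 2)^2*(n + 1)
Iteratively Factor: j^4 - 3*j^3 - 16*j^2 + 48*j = (j)*(j^3 - 3*j^2 - 16*j + 48) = j*(j + 4)*(j^2 - 7*j + 12) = j*(j - 4)*(j + 4)*(j - 3)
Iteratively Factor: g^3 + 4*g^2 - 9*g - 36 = (g - 3)*(g^2 + 7*g + 12) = (g - 3)*(g + 3)*(g + 4)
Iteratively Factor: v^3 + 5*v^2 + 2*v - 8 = (v + 4)*(v^2 + v - 2) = (v - 1)*(v + 4)*(v + 2)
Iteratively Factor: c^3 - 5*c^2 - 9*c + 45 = (c + 3)*(c^2 - 8*c + 15) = (c - 5)*(c + 3)*(c - 3)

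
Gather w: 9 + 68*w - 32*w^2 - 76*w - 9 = -32*w^2 - 8*w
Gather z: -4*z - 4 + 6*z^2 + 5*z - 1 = 6*z^2 + z - 5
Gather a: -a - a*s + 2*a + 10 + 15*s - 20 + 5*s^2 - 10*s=a*(1 - s) + 5*s^2 + 5*s - 10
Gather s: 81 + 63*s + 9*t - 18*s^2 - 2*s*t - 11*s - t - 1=-18*s^2 + s*(52 - 2*t) + 8*t + 80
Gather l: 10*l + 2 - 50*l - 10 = -40*l - 8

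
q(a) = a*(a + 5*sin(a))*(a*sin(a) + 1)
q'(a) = a*(a + 5*sin(a))*(a*cos(a) + sin(a)) + a*(a*sin(a) + 1)*(5*cos(a) + 1) + (a + 5*sin(a))*(a*sin(a) + 1) = a^3*cos(a) + 3*a^2*sin(a) + 5*a^2*sin(2*a) + 5*a*cos(a) - 5*a*cos(2*a) + 7*a + 5*sin(a)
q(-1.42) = 21.72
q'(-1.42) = -32.13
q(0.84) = 6.23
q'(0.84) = 18.34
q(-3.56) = -2.43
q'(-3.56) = 14.92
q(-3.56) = -2.43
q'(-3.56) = 14.92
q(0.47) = 1.56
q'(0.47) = 7.55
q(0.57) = 2.44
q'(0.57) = 10.06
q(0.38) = 0.97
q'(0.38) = 5.61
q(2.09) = 37.83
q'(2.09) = 7.12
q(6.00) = -18.68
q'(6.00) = 124.73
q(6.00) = -18.68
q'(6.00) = 124.73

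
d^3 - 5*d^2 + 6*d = d*(d - 3)*(d - 2)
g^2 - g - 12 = (g - 4)*(g + 3)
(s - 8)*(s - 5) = s^2 - 13*s + 40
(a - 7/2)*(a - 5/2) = a^2 - 6*a + 35/4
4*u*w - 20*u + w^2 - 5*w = (4*u + w)*(w - 5)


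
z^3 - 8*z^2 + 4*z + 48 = (z - 6)*(z - 4)*(z + 2)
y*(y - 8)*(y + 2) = y^3 - 6*y^2 - 16*y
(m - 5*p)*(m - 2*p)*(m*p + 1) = m^3*p - 7*m^2*p^2 + m^2 + 10*m*p^3 - 7*m*p + 10*p^2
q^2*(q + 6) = q^3 + 6*q^2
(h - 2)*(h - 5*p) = h^2 - 5*h*p - 2*h + 10*p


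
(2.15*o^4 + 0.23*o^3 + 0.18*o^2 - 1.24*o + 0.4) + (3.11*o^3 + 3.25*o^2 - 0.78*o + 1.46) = 2.15*o^4 + 3.34*o^3 + 3.43*o^2 - 2.02*o + 1.86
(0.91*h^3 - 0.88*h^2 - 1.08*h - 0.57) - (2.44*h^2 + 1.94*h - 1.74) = 0.91*h^3 - 3.32*h^2 - 3.02*h + 1.17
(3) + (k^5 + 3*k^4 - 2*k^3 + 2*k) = k^5 + 3*k^4 - 2*k^3 + 2*k + 3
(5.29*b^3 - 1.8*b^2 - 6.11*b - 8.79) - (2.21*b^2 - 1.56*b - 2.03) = 5.29*b^3 - 4.01*b^2 - 4.55*b - 6.76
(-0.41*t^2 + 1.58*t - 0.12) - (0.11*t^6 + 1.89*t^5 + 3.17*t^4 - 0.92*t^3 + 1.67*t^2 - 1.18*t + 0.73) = -0.11*t^6 - 1.89*t^5 - 3.17*t^4 + 0.92*t^3 - 2.08*t^2 + 2.76*t - 0.85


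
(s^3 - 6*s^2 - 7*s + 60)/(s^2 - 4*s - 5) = (s^2 - s - 12)/(s + 1)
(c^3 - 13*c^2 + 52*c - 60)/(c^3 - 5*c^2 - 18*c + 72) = (c^2 - 7*c + 10)/(c^2 + c - 12)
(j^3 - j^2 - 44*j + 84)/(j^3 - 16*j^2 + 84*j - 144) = (j^2 + 5*j - 14)/(j^2 - 10*j + 24)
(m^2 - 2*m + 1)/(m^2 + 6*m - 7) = (m - 1)/(m + 7)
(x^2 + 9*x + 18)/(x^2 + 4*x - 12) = (x + 3)/(x - 2)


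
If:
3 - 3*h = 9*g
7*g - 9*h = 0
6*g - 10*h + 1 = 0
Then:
No Solution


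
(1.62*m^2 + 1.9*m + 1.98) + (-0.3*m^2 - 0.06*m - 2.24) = 1.32*m^2 + 1.84*m - 0.26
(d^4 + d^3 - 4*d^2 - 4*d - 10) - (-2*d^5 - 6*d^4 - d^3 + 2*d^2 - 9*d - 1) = 2*d^5 + 7*d^4 + 2*d^3 - 6*d^2 + 5*d - 9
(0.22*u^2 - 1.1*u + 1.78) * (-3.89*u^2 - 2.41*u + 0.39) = -0.8558*u^4 + 3.7488*u^3 - 4.1874*u^2 - 4.7188*u + 0.6942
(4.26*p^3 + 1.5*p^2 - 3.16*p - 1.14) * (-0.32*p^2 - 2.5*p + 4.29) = -1.3632*p^5 - 11.13*p^4 + 15.5366*p^3 + 14.6998*p^2 - 10.7064*p - 4.8906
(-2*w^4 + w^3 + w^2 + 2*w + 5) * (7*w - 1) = -14*w^5 + 9*w^4 + 6*w^3 + 13*w^2 + 33*w - 5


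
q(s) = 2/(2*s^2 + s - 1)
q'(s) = 2*(-4*s - 1)/(2*s^2 + s - 1)^2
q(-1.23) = 2.51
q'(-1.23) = 12.38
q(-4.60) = 0.05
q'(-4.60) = 0.03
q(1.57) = 0.36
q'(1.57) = -0.48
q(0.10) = -2.27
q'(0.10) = -3.62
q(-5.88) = 0.03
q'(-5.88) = 0.01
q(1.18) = 0.67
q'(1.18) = -1.30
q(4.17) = 0.05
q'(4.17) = -0.02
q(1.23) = 0.61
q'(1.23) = -1.12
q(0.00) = -2.00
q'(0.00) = -2.00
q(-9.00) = 0.01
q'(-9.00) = 0.00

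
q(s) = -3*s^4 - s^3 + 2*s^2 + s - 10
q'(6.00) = -2675.00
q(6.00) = -4036.00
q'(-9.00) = 8470.00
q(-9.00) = -18811.00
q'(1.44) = -35.29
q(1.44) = -20.30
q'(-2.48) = 155.66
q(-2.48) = -98.41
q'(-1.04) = 7.09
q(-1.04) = -11.26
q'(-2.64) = 190.33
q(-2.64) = -126.03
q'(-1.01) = 6.26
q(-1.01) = -11.06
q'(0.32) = 1.58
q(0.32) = -9.54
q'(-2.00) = 77.00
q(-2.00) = -44.00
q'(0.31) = 1.59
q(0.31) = -9.56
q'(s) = -12*s^3 - 3*s^2 + 4*s + 1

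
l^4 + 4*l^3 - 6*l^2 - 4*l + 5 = (l - 1)^2*(l + 1)*(l + 5)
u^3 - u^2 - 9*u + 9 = (u - 3)*(u - 1)*(u + 3)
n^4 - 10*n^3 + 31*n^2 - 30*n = n*(n - 5)*(n - 3)*(n - 2)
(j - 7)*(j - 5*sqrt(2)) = j^2 - 5*sqrt(2)*j - 7*j + 35*sqrt(2)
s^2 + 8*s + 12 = (s + 2)*(s + 6)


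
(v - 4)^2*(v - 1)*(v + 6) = v^4 - 3*v^3 - 30*v^2 + 128*v - 96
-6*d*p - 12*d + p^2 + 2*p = (-6*d + p)*(p + 2)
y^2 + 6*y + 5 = (y + 1)*(y + 5)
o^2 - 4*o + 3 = (o - 3)*(o - 1)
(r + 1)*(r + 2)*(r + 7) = r^3 + 10*r^2 + 23*r + 14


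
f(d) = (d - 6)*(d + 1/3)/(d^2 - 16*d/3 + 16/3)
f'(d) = (16/3 - 2*d)*(d - 6)*(d + 1/3)/(d^2 - 16*d/3 + 16/3)^2 + (d - 6)/(d^2 - 16*d/3 + 16/3) + (d + 1/3)/(d^2 - 16*d/3 + 16/3) = (3*d^2 + 132*d - 368)/(9*d^4 - 96*d^3 + 352*d^2 - 512*d + 256)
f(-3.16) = 0.80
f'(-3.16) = -0.08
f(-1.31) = 0.51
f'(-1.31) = -0.30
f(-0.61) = 0.20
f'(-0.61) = -0.62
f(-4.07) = 0.86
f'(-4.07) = -0.05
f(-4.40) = 0.88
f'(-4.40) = -0.04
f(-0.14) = -0.19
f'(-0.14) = -1.15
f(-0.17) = -0.16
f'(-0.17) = -1.10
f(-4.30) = 0.87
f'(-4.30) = -0.04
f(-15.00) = 0.99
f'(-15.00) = 0.00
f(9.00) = 0.73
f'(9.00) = 0.08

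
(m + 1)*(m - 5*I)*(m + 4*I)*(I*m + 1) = I*m^4 + 2*m^3 + I*m^3 + 2*m^2 + 19*I*m^2 + 20*m + 19*I*m + 20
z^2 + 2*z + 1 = (z + 1)^2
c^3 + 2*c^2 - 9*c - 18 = (c - 3)*(c + 2)*(c + 3)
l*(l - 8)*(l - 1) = l^3 - 9*l^2 + 8*l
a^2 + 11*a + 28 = (a + 4)*(a + 7)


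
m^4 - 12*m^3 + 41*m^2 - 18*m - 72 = (m - 6)*(m - 4)*(m - 3)*(m + 1)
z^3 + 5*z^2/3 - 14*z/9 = z*(z - 2/3)*(z + 7/3)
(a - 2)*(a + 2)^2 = a^3 + 2*a^2 - 4*a - 8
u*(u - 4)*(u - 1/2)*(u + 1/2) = u^4 - 4*u^3 - u^2/4 + u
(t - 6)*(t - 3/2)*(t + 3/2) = t^3 - 6*t^2 - 9*t/4 + 27/2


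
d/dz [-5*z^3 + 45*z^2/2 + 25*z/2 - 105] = -15*z^2 + 45*z + 25/2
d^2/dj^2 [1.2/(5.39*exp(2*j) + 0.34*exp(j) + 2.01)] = (1.2*(10.78*exp(j) + 0.34)*(21.56*exp(j) + 0.68)*exp(j) - (25.872*exp(j) + 0.408)*(5.39*exp(2*j) + 0.34*exp(j) + 2.01))*exp(j)/(5.39*exp(2*j) + 0.34*exp(j) + 2.01)^3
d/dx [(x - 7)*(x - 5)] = 2*x - 12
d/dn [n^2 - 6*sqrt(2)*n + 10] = 2*n - 6*sqrt(2)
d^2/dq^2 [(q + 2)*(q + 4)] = 2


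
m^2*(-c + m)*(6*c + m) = -6*c^2*m^2 + 5*c*m^3 + m^4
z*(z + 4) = z^2 + 4*z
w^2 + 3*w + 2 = (w + 1)*(w + 2)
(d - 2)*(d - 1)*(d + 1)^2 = d^4 - d^3 - 3*d^2 + d + 2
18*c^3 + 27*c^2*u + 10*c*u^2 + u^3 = (c + u)*(3*c + u)*(6*c + u)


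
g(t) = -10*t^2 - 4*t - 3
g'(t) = -20*t - 4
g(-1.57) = -21.37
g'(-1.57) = 27.40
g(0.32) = -5.30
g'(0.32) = -10.40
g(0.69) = -10.52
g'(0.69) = -17.80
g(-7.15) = -485.62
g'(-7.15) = 139.00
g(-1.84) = -29.50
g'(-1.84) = 32.80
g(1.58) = -34.28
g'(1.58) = -35.60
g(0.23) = -4.45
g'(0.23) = -8.60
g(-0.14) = -2.64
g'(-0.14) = -1.20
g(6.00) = -387.00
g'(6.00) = -124.00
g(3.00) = -105.00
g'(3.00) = -64.00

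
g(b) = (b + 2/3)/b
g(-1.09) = 0.39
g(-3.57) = 0.81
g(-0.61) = -0.09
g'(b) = 1/b - (b + 2/3)/b^2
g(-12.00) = 0.94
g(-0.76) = 0.12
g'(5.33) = -0.02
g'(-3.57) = -0.05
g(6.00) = 1.11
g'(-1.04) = -0.62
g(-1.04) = 0.36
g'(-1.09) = -0.56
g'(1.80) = -0.21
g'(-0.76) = -1.15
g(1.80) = 1.37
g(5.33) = 1.13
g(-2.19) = 0.70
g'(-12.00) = 0.00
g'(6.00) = -0.02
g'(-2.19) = -0.14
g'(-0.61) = -1.79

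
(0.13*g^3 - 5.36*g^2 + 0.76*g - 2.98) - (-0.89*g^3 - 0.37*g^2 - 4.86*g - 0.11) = 1.02*g^3 - 4.99*g^2 + 5.62*g - 2.87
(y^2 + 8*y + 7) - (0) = y^2 + 8*y + 7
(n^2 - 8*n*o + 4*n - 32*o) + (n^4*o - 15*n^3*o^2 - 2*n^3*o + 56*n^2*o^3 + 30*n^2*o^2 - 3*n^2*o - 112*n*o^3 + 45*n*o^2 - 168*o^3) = n^4*o - 15*n^3*o^2 - 2*n^3*o + 56*n^2*o^3 + 30*n^2*o^2 - 3*n^2*o + n^2 - 112*n*o^3 + 45*n*o^2 - 8*n*o + 4*n - 168*o^3 - 32*o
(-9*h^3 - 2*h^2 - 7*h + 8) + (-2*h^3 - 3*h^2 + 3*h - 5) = -11*h^3 - 5*h^2 - 4*h + 3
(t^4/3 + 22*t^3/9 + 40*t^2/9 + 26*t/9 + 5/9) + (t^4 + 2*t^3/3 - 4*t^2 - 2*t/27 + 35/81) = 4*t^4/3 + 28*t^3/9 + 4*t^2/9 + 76*t/27 + 80/81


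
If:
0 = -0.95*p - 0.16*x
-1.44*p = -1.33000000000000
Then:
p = 0.92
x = -5.48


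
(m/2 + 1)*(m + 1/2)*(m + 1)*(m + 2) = m^4/2 + 11*m^3/4 + 21*m^2/4 + 4*m + 1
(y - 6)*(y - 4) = y^2 - 10*y + 24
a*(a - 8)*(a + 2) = a^3 - 6*a^2 - 16*a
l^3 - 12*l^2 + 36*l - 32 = (l - 8)*(l - 2)^2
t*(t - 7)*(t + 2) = t^3 - 5*t^2 - 14*t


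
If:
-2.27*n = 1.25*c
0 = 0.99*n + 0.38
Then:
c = 0.70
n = -0.38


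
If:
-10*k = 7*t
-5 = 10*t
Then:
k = 7/20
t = -1/2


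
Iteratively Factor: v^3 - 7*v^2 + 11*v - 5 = (v - 5)*(v^2 - 2*v + 1) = (v - 5)*(v - 1)*(v - 1)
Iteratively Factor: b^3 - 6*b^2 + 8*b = (b - 2)*(b^2 - 4*b) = b*(b - 2)*(b - 4)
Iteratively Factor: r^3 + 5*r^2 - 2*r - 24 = (r + 4)*(r^2 + r - 6) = (r - 2)*(r + 4)*(r + 3)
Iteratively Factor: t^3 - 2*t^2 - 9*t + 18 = (t - 2)*(t^2 - 9) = (t - 3)*(t - 2)*(t + 3)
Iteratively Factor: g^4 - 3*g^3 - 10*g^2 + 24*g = (g)*(g^3 - 3*g^2 - 10*g + 24) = g*(g - 4)*(g^2 + g - 6) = g*(g - 4)*(g - 2)*(g + 3)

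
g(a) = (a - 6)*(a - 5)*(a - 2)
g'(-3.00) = 157.00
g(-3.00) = -360.00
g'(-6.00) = 316.00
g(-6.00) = -1056.00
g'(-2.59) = 139.46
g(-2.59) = -299.26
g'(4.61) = -4.10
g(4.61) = 1.41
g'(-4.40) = 224.48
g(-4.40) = -625.66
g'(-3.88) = 198.04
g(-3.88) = -515.88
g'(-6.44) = 343.86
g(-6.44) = -1201.13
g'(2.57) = 4.99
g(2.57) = 4.75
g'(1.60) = 18.08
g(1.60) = -5.98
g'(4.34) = -4.33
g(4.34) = 2.56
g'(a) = (a - 6)*(a - 5) + (a - 6)*(a - 2) + (a - 5)*(a - 2) = 3*a^2 - 26*a + 52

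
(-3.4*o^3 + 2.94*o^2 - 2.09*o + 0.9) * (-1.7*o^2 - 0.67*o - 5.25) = 5.78*o^5 - 2.72*o^4 + 19.4332*o^3 - 15.5647*o^2 + 10.3695*o - 4.725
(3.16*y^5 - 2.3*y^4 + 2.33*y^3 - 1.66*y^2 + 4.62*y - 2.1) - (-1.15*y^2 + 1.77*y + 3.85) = 3.16*y^5 - 2.3*y^4 + 2.33*y^3 - 0.51*y^2 + 2.85*y - 5.95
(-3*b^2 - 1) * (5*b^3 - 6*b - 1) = -15*b^5 + 13*b^3 + 3*b^2 + 6*b + 1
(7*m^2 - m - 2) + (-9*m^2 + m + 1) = -2*m^2 - 1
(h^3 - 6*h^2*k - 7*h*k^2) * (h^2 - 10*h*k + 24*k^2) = h^5 - 16*h^4*k + 77*h^3*k^2 - 74*h^2*k^3 - 168*h*k^4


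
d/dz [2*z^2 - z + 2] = 4*z - 1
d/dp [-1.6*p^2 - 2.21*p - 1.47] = -3.2*p - 2.21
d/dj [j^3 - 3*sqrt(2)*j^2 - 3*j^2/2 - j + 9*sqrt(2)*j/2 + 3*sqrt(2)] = 3*j^2 - 6*sqrt(2)*j - 3*j - 1 + 9*sqrt(2)/2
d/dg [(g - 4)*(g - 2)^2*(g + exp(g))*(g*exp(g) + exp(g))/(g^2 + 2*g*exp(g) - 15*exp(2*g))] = (g - 2)*(-2*(g - 4)*(g - 2)*(g + 1)*(g + exp(g))*(g*exp(g) + g - 15*exp(2*g) + exp(g)) + (g^2 + 2*g*exp(g) - 15*exp(2*g))*((g - 4)*(g - 2)*(g + 1)*(exp(g) + 1) + (g - 4)*(g - 2)*(g + 2)*(g + exp(g)) + 2*(g - 4)*(g + 1)*(g + exp(g)) + (g - 2)*(g + 1)*(g + exp(g))))*exp(g)/(g^2 + 2*g*exp(g) - 15*exp(2*g))^2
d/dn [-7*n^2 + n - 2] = 1 - 14*n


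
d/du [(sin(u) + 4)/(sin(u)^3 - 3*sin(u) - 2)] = 2*(-5*sin(u) + cos(u)^2 + 4)*cos(u)/((sin(u) - 2)^2*(sin(u) + 1)^3)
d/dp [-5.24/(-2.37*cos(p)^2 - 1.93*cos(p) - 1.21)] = (24.8376*cos(p) + 10.1132)*sin(p)/(2.37*cos(p)^2 + 1.93*cos(p) + 1.21)^2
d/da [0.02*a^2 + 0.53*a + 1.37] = 0.04*a + 0.53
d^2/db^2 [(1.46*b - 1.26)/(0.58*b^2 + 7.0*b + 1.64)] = ((1.16*b + 7.0)*(1.46*b - 1.26)*(2.32*b + 14.0) - (5.0808*b + 18.9784)*(0.58*b^2 + 7.0*b + 1.64))/(0.58*b^2 + 7.0*b + 1.64)^3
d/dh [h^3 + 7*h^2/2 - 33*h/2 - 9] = 3*h^2 + 7*h - 33/2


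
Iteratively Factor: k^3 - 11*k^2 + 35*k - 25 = (k - 1)*(k^2 - 10*k + 25) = (k - 5)*(k - 1)*(k - 5)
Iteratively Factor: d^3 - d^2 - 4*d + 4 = (d - 1)*(d^2 - 4) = (d - 2)*(d - 1)*(d + 2)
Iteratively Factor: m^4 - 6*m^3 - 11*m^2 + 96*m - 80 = (m - 5)*(m^3 - m^2 - 16*m + 16) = (m - 5)*(m + 4)*(m^2 - 5*m + 4) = (m - 5)*(m - 1)*(m + 4)*(m - 4)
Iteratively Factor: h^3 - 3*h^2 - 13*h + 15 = (h + 3)*(h^2 - 6*h + 5) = (h - 1)*(h + 3)*(h - 5)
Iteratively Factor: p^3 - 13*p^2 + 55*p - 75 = (p - 5)*(p^2 - 8*p + 15) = (p - 5)*(p - 3)*(p - 5)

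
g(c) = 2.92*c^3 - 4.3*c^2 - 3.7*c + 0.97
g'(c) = 8.76*c^2 - 8.6*c - 3.7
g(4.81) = 208.64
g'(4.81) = 157.61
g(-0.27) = 1.60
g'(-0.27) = -0.74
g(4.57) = 172.95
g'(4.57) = 139.95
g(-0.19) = 1.50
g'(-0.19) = -1.75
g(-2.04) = -34.17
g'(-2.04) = 50.30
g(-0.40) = 1.58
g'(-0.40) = 1.14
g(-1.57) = -15.12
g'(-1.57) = 31.39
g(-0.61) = 0.96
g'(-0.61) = 4.81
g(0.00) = 0.97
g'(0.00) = -3.70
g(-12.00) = -5619.59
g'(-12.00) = 1360.94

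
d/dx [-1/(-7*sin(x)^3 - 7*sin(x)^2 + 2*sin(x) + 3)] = (-21*sin(x)^2 - 14*sin(x) + 2)*cos(x)/(7*sin(x)^3 + 7*sin(x)^2 - 2*sin(x) - 3)^2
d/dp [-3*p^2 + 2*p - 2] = 2 - 6*p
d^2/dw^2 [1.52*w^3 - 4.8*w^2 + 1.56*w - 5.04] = 9.12*w - 9.6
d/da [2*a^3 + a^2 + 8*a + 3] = 6*a^2 + 2*a + 8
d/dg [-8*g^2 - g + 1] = -16*g - 1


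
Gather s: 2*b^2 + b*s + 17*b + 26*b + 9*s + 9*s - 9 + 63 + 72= 2*b^2 + 43*b + s*(b + 18) + 126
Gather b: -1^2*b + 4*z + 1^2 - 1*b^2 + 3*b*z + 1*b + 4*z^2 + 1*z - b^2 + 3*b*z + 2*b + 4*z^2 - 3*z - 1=-2*b^2 + b*(6*z + 2) + 8*z^2 + 2*z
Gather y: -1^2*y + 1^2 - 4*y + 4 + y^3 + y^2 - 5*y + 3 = y^3 + y^2 - 10*y + 8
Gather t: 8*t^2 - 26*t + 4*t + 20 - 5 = 8*t^2 - 22*t + 15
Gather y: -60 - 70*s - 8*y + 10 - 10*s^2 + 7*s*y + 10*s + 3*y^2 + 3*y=-10*s^2 - 60*s + 3*y^2 + y*(7*s - 5) - 50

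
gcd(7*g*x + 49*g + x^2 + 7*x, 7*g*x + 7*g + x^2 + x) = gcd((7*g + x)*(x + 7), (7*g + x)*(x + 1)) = 7*g + x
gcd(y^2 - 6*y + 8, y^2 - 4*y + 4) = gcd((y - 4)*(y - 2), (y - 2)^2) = y - 2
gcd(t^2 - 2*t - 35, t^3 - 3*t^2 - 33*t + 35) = t^2 - 2*t - 35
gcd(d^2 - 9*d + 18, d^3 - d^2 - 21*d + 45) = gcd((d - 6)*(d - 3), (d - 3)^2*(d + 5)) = d - 3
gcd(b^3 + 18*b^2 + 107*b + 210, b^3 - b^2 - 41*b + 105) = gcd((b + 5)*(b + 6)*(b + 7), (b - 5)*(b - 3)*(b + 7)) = b + 7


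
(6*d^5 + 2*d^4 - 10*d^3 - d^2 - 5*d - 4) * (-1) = -6*d^5 - 2*d^4 + 10*d^3 + d^2 + 5*d + 4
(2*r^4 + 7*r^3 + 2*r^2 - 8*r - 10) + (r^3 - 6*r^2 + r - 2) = 2*r^4 + 8*r^3 - 4*r^2 - 7*r - 12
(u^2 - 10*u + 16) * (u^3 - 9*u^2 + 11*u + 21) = u^5 - 19*u^4 + 117*u^3 - 233*u^2 - 34*u + 336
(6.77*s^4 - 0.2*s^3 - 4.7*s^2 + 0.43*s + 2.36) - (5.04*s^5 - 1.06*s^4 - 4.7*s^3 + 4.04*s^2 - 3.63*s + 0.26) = -5.04*s^5 + 7.83*s^4 + 4.5*s^3 - 8.74*s^2 + 4.06*s + 2.1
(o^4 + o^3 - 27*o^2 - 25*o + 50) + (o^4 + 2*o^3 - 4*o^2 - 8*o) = 2*o^4 + 3*o^3 - 31*o^2 - 33*o + 50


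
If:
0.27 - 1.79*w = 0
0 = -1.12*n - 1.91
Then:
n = -1.71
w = 0.15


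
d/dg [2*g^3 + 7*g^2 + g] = 6*g^2 + 14*g + 1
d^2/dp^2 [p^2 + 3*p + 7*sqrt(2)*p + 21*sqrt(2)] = 2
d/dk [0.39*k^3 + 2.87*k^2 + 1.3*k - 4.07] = 1.17*k^2 + 5.74*k + 1.3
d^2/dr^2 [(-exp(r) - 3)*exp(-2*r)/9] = (-exp(r) - 12)*exp(-2*r)/9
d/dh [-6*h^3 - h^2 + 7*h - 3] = -18*h^2 - 2*h + 7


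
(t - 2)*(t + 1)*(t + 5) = t^3 + 4*t^2 - 7*t - 10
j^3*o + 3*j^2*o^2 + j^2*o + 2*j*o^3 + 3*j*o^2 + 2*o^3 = (j + o)*(j + 2*o)*(j*o + o)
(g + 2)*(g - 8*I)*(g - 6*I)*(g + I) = g^4 + 2*g^3 - 13*I*g^3 - 34*g^2 - 26*I*g^2 - 68*g - 48*I*g - 96*I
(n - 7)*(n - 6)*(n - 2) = n^3 - 15*n^2 + 68*n - 84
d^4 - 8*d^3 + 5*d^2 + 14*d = d*(d - 7)*(d - 2)*(d + 1)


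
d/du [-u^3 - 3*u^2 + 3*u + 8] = -3*u^2 - 6*u + 3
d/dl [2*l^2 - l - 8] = 4*l - 1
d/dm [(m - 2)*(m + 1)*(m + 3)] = 3*m^2 + 4*m - 5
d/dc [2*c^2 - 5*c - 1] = 4*c - 5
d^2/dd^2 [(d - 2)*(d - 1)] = 2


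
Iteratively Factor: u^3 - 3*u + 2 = (u + 2)*(u^2 - 2*u + 1) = (u - 1)*(u + 2)*(u - 1)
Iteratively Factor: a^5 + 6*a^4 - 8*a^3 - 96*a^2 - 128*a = (a + 2)*(a^4 + 4*a^3 - 16*a^2 - 64*a) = a*(a + 2)*(a^3 + 4*a^2 - 16*a - 64) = a*(a - 4)*(a + 2)*(a^2 + 8*a + 16) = a*(a - 4)*(a + 2)*(a + 4)*(a + 4)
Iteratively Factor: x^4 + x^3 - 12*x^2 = (x - 3)*(x^3 + 4*x^2) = x*(x - 3)*(x^2 + 4*x) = x^2*(x - 3)*(x + 4)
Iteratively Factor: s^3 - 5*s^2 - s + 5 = (s - 1)*(s^2 - 4*s - 5) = (s - 5)*(s - 1)*(s + 1)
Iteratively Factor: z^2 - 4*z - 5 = (z + 1)*(z - 5)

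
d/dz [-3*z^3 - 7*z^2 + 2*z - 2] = -9*z^2 - 14*z + 2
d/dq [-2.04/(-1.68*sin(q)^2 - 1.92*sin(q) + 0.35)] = -(6.8544*sin(q) + 3.9168)*cos(q)/(1.68*sin(q)^2 + 1.92*sin(q) - 0.35)^2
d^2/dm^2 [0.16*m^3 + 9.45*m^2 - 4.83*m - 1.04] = 0.96*m + 18.9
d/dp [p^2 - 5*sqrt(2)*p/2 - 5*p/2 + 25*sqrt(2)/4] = 2*p - 5*sqrt(2)/2 - 5/2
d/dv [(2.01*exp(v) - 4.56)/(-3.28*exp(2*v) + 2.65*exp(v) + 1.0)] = (6.5928*exp(2*v) - 29.9136*exp(v) + 14.094)*exp(v)/(10.7584*exp(4*v) - 17.384*exp(3*v) + 0.4625*exp(2*v) + 5.3*exp(v) + 1.0)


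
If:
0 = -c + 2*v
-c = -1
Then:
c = 1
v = 1/2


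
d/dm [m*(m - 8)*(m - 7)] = 3*m^2 - 30*m + 56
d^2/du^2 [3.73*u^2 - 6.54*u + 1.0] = 7.46000000000000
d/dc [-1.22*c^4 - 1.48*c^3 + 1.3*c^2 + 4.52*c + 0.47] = -4.88*c^3 - 4.44*c^2 + 2.6*c + 4.52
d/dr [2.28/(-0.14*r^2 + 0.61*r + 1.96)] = (0.6384*r - 1.3908)/(-0.14*r^2 + 0.61*r + 1.96)^2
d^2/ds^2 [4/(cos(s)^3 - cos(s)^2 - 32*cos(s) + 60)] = 4*((-125*cos(s) - 8*cos(2*s) + 9*cos(3*s))*(cos(s)^3 - cos(s)^2 - 32*cos(s) + 60)/4 + 2*(-3*cos(s)^2 + 2*cos(s) + 32)^2*sin(s)^2)/(cos(s)^3 - cos(s)^2 - 32*cos(s) + 60)^3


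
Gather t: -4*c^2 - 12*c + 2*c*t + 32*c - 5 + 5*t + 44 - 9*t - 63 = -4*c^2 + 20*c + t*(2*c - 4) - 24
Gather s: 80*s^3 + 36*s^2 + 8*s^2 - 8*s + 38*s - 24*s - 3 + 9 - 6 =80*s^3 + 44*s^2 + 6*s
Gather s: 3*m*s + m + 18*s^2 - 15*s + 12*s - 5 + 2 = m + 18*s^2 + s*(3*m - 3) - 3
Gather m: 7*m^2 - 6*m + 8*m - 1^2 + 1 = 7*m^2 + 2*m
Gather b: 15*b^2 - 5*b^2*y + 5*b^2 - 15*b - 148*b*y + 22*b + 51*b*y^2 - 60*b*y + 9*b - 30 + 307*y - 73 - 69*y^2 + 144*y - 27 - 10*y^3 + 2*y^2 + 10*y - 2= b^2*(20 - 5*y) + b*(51*y^2 - 208*y + 16) - 10*y^3 - 67*y^2 + 461*y - 132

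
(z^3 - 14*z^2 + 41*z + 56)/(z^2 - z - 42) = (z^2 - 7*z - 8)/(z + 6)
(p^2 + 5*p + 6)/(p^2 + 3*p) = (p + 2)/p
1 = 1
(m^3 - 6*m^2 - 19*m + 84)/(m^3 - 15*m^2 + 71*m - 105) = (m + 4)/(m - 5)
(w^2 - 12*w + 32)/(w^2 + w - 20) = (w - 8)/(w + 5)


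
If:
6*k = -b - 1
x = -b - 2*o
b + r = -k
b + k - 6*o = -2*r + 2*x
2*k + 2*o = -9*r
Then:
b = 1/5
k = -1/5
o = 1/5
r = 0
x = -3/5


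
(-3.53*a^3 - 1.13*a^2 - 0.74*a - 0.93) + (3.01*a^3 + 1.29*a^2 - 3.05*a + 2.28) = -0.52*a^3 + 0.16*a^2 - 3.79*a + 1.35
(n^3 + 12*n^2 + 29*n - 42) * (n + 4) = n^4 + 16*n^3 + 77*n^2 + 74*n - 168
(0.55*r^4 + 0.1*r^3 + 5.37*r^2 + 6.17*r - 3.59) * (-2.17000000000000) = -1.1935*r^4 - 0.217*r^3 - 11.6529*r^2 - 13.3889*r + 7.7903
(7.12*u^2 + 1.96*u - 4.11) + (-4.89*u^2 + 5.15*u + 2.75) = 2.23*u^2 + 7.11*u - 1.36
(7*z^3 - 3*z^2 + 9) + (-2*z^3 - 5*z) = 5*z^3 - 3*z^2 - 5*z + 9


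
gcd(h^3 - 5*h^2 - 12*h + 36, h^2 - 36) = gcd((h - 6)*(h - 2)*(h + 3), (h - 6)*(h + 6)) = h - 6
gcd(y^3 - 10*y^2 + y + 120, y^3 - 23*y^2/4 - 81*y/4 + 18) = y^2 - 5*y - 24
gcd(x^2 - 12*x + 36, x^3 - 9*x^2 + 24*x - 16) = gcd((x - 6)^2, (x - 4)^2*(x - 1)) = 1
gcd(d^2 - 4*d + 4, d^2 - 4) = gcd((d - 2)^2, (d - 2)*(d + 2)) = d - 2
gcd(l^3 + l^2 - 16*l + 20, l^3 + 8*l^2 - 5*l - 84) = 1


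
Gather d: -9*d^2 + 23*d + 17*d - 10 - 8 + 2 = -9*d^2 + 40*d - 16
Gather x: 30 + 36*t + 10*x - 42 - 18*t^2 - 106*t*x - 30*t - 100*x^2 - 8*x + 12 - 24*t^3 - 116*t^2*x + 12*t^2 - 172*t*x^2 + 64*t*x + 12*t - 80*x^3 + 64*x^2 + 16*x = -24*t^3 - 6*t^2 + 18*t - 80*x^3 + x^2*(-172*t - 36) + x*(-116*t^2 - 42*t + 18)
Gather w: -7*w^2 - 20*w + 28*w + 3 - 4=-7*w^2 + 8*w - 1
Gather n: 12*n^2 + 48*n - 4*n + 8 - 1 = 12*n^2 + 44*n + 7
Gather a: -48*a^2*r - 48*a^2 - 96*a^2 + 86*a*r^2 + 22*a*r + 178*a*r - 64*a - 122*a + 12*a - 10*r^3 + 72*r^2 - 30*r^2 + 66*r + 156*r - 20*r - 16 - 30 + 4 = a^2*(-48*r - 144) + a*(86*r^2 + 200*r - 174) - 10*r^3 + 42*r^2 + 202*r - 42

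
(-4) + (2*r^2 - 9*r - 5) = 2*r^2 - 9*r - 9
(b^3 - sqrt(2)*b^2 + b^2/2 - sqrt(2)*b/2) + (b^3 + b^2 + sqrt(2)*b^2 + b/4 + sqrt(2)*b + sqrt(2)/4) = 2*b^3 + 3*b^2/2 + b/4 + sqrt(2)*b/2 + sqrt(2)/4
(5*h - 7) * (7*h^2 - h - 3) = 35*h^3 - 54*h^2 - 8*h + 21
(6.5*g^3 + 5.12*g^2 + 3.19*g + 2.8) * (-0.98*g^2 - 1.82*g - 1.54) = -6.37*g^5 - 16.8476*g^4 - 22.4546*g^3 - 16.4346*g^2 - 10.0086*g - 4.312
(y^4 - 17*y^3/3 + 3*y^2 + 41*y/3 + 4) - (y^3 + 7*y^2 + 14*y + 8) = y^4 - 20*y^3/3 - 4*y^2 - y/3 - 4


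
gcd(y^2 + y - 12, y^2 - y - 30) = 1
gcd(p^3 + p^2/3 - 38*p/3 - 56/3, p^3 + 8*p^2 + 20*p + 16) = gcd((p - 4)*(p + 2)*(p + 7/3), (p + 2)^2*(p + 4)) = p + 2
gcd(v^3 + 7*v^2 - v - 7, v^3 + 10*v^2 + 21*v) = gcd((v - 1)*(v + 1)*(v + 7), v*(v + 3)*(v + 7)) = v + 7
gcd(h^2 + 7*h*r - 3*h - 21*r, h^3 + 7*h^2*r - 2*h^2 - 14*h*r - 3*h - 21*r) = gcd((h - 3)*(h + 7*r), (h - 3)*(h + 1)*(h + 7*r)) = h^2 + 7*h*r - 3*h - 21*r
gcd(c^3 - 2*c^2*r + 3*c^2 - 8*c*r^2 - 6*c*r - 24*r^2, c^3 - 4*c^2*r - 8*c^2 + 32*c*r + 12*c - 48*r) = -c + 4*r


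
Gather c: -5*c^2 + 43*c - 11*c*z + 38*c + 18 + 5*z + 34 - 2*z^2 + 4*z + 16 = -5*c^2 + c*(81 - 11*z) - 2*z^2 + 9*z + 68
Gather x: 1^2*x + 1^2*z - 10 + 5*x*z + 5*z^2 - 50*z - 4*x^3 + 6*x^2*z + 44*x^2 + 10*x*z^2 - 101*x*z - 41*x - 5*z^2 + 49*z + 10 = -4*x^3 + x^2*(6*z + 44) + x*(10*z^2 - 96*z - 40)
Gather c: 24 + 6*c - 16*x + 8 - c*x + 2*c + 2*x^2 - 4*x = c*(8 - x) + 2*x^2 - 20*x + 32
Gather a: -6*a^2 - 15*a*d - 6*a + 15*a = -6*a^2 + a*(9 - 15*d)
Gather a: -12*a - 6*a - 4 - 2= -18*a - 6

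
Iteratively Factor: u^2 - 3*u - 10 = (u - 5)*(u + 2)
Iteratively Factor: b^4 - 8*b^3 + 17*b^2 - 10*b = (b)*(b^3 - 8*b^2 + 17*b - 10) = b*(b - 2)*(b^2 - 6*b + 5) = b*(b - 5)*(b - 2)*(b - 1)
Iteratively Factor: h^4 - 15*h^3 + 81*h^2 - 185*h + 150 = (h - 5)*(h^3 - 10*h^2 + 31*h - 30) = (h - 5)*(h - 2)*(h^2 - 8*h + 15) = (h - 5)^2*(h - 2)*(h - 3)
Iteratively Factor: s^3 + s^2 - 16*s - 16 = (s + 1)*(s^2 - 16) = (s - 4)*(s + 1)*(s + 4)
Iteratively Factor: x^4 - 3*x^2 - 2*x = (x - 2)*(x^3 + 2*x^2 + x) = x*(x - 2)*(x^2 + 2*x + 1) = x*(x - 2)*(x + 1)*(x + 1)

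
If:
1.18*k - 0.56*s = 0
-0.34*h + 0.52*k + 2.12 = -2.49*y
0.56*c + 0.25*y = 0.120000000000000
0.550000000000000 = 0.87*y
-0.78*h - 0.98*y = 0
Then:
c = -0.07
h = -0.79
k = -7.62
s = -16.06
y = 0.63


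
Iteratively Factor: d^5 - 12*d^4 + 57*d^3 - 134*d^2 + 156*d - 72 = (d - 2)*(d^4 - 10*d^3 + 37*d^2 - 60*d + 36) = (d - 3)*(d - 2)*(d^3 - 7*d^2 + 16*d - 12) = (d - 3)^2*(d - 2)*(d^2 - 4*d + 4) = (d - 3)^2*(d - 2)^2*(d - 2)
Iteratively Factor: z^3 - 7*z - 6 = (z + 1)*(z^2 - z - 6) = (z + 1)*(z + 2)*(z - 3)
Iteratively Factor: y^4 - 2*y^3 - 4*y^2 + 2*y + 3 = (y + 1)*(y^3 - 3*y^2 - y + 3) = (y + 1)^2*(y^2 - 4*y + 3) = (y - 3)*(y + 1)^2*(y - 1)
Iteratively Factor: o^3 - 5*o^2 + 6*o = (o - 2)*(o^2 - 3*o) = o*(o - 2)*(o - 3)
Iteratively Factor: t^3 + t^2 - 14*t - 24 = (t + 3)*(t^2 - 2*t - 8) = (t - 4)*(t + 3)*(t + 2)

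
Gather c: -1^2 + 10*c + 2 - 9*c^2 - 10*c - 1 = -9*c^2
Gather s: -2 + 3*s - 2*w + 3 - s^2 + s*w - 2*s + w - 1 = -s^2 + s*(w + 1) - w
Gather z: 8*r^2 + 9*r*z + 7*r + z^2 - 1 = 8*r^2 + 9*r*z + 7*r + z^2 - 1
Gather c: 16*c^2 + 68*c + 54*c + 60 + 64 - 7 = 16*c^2 + 122*c + 117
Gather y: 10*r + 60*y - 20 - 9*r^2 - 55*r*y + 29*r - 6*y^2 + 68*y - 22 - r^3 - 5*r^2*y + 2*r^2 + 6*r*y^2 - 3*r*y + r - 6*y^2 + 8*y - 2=-r^3 - 7*r^2 + 40*r + y^2*(6*r - 12) + y*(-5*r^2 - 58*r + 136) - 44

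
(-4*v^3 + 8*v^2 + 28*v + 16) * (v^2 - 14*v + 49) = -4*v^5 + 64*v^4 - 280*v^3 + 16*v^2 + 1148*v + 784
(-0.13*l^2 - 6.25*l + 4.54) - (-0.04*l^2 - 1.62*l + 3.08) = -0.09*l^2 - 4.63*l + 1.46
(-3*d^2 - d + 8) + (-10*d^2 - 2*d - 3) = -13*d^2 - 3*d + 5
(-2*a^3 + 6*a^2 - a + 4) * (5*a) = -10*a^4 + 30*a^3 - 5*a^2 + 20*a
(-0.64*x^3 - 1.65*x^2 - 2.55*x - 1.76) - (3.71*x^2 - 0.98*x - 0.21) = -0.64*x^3 - 5.36*x^2 - 1.57*x - 1.55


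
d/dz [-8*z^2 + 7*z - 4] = 7 - 16*z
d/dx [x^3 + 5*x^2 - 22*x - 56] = 3*x^2 + 10*x - 22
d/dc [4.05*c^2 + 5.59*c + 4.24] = 8.1*c + 5.59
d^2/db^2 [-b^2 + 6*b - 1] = -2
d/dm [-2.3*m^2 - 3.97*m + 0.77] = -4.6*m - 3.97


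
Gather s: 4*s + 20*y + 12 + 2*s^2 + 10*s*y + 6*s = 2*s^2 + s*(10*y + 10) + 20*y + 12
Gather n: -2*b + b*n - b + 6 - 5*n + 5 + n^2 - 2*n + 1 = -3*b + n^2 + n*(b - 7) + 12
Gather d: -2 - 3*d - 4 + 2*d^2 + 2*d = 2*d^2 - d - 6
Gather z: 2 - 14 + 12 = 0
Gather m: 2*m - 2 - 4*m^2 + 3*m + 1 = -4*m^2 + 5*m - 1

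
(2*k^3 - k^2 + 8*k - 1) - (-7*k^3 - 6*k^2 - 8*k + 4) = 9*k^3 + 5*k^2 + 16*k - 5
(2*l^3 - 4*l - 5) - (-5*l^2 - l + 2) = 2*l^3 + 5*l^2 - 3*l - 7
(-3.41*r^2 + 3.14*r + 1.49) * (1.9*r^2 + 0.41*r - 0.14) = -6.479*r^4 + 4.5679*r^3 + 4.5958*r^2 + 0.1713*r - 0.2086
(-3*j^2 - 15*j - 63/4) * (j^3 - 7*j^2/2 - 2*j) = -3*j^5 - 9*j^4/2 + 171*j^3/4 + 681*j^2/8 + 63*j/2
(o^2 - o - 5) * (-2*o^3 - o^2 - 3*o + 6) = -2*o^5 + o^4 + 8*o^3 + 14*o^2 + 9*o - 30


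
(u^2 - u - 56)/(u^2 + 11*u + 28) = (u - 8)/(u + 4)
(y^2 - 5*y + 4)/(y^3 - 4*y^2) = (y - 1)/y^2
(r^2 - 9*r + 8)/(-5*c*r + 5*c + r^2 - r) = (r - 8)/(-5*c + r)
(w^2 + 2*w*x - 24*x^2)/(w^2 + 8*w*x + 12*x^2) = (w - 4*x)/(w + 2*x)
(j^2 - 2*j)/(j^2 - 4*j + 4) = j/(j - 2)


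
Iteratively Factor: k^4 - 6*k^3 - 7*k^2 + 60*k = (k - 5)*(k^3 - k^2 - 12*k) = (k - 5)*(k - 4)*(k^2 + 3*k) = (k - 5)*(k - 4)*(k + 3)*(k)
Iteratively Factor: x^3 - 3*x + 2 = (x - 1)*(x^2 + x - 2) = (x - 1)^2*(x + 2)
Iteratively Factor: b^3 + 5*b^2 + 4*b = (b + 4)*(b^2 + b) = b*(b + 4)*(b + 1)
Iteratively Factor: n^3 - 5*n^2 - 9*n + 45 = (n + 3)*(n^2 - 8*n + 15) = (n - 3)*(n + 3)*(n - 5)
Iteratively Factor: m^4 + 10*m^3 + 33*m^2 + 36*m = (m)*(m^3 + 10*m^2 + 33*m + 36) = m*(m + 3)*(m^2 + 7*m + 12) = m*(m + 3)*(m + 4)*(m + 3)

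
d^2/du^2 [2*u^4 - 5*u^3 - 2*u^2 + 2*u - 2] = 24*u^2 - 30*u - 4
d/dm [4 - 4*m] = -4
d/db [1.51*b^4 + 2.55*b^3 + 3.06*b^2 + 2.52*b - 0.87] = 6.04*b^3 + 7.65*b^2 + 6.12*b + 2.52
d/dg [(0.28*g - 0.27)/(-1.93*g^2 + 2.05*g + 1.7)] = (0.5404*g^2 - 1.0422*g + 1.0295)/(3.7249*g^4 - 7.913*g^3 - 2.3595*g^2 + 6.97*g + 2.89)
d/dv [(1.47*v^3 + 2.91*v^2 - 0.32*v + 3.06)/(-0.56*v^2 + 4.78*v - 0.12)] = (-0.8232*v^4 + 14.0532*v^3 + 13.2014*v^2 + 2.7288*v - 14.5884)/(0.3136*v^4 - 5.3536*v^3 + 22.9828*v^2 - 1.1472*v + 0.0144)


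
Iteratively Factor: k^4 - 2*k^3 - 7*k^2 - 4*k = (k + 1)*(k^3 - 3*k^2 - 4*k) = k*(k + 1)*(k^2 - 3*k - 4) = k*(k - 4)*(k + 1)*(k + 1)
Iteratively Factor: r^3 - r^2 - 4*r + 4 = (r + 2)*(r^2 - 3*r + 2) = (r - 2)*(r + 2)*(r - 1)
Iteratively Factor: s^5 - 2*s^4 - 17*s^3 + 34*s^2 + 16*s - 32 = (s - 1)*(s^4 - s^3 - 18*s^2 + 16*s + 32) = (s - 1)*(s + 4)*(s^3 - 5*s^2 + 2*s + 8) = (s - 2)*(s - 1)*(s + 4)*(s^2 - 3*s - 4) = (s - 4)*(s - 2)*(s - 1)*(s + 4)*(s + 1)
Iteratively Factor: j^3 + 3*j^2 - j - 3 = (j + 3)*(j^2 - 1) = (j + 1)*(j + 3)*(j - 1)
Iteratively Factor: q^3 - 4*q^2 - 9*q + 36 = (q - 3)*(q^2 - q - 12) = (q - 4)*(q - 3)*(q + 3)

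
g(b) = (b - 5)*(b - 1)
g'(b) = 2*b - 6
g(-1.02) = 12.16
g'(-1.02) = -8.04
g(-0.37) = 7.36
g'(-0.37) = -6.74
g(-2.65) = 27.92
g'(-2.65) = -11.30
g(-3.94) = 44.16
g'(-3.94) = -13.88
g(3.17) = -3.97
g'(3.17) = 0.34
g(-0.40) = 7.56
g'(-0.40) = -6.80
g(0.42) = 2.66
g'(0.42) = -5.16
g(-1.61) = 17.25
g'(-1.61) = -9.22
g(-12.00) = 221.00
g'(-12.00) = -30.00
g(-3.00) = 32.00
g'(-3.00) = -12.00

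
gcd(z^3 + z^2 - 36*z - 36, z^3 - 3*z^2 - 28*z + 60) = z - 6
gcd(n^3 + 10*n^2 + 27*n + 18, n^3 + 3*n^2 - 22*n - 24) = n^2 + 7*n + 6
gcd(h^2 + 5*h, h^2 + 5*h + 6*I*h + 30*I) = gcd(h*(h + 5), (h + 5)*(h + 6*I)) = h + 5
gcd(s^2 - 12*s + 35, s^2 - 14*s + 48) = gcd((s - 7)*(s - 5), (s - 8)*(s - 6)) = 1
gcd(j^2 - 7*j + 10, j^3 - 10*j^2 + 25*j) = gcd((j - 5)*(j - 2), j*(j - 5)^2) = j - 5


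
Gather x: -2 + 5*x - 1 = 5*x - 3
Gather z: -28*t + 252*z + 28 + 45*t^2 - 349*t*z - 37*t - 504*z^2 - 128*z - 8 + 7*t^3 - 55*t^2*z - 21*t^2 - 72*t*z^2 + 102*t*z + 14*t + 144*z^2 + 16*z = 7*t^3 + 24*t^2 - 51*t + z^2*(-72*t - 360) + z*(-55*t^2 - 247*t + 140) + 20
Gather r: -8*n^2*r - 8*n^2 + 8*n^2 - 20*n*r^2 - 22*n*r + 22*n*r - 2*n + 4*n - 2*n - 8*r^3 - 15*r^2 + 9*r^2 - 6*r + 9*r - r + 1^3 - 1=-8*r^3 + r^2*(-20*n - 6) + r*(2 - 8*n^2)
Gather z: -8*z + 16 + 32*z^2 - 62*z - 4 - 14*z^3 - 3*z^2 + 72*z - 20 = -14*z^3 + 29*z^2 + 2*z - 8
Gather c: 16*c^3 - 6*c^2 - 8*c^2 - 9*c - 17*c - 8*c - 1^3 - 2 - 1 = 16*c^3 - 14*c^2 - 34*c - 4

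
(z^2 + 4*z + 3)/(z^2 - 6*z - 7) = (z + 3)/(z - 7)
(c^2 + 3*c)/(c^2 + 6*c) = (c + 3)/(c + 6)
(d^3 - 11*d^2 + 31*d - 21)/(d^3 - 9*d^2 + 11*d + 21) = (d - 1)/(d + 1)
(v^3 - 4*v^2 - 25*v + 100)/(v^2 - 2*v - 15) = (v^2 + v - 20)/(v + 3)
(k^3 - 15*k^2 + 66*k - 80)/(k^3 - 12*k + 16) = (k^2 - 13*k + 40)/(k^2 + 2*k - 8)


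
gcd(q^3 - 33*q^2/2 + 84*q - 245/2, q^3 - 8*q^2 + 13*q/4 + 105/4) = q^2 - 19*q/2 + 35/2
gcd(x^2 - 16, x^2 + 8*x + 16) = x + 4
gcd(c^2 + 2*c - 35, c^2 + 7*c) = c + 7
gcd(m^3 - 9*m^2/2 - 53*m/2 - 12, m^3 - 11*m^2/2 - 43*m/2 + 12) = m^2 - 5*m - 24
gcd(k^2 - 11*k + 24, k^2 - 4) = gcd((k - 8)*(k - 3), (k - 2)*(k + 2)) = 1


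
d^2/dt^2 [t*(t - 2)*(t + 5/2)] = 6*t + 1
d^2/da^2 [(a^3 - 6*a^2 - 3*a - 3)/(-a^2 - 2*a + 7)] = 2*(-20*a^3 + 177*a^2 - 66*a + 369)/(a^6 + 6*a^5 - 9*a^4 - 76*a^3 + 63*a^2 + 294*a - 343)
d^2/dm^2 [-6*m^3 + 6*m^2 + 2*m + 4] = 12 - 36*m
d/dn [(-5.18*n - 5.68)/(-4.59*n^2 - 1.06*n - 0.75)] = (23.7762*n^2 + 5.4908*n - (5.18*n + 5.68)*(9.18*n + 1.06) + 3.885)/(4.59*n^2 + 1.06*n + 0.75)^2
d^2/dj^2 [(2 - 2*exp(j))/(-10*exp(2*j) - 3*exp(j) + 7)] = (200*exp(4*j) - 860*exp(3*j) + 660*exp(2*j) - 536*exp(j) + 56)*exp(j)/(1000*exp(6*j) + 900*exp(5*j) - 1830*exp(4*j) - 1233*exp(3*j) + 1281*exp(2*j) + 441*exp(j) - 343)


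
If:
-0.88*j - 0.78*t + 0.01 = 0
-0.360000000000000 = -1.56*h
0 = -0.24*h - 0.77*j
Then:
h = 0.23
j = -0.07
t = 0.09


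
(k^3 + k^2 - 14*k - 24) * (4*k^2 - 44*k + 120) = 4*k^5 - 40*k^4 + 20*k^3 + 640*k^2 - 624*k - 2880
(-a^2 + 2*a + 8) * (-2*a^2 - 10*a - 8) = 2*a^4 + 6*a^3 - 28*a^2 - 96*a - 64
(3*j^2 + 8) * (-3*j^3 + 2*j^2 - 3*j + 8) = -9*j^5 + 6*j^4 - 33*j^3 + 40*j^2 - 24*j + 64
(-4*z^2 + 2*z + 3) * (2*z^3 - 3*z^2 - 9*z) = -8*z^5 + 16*z^4 + 36*z^3 - 27*z^2 - 27*z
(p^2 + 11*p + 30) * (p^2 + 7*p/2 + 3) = p^4 + 29*p^3/2 + 143*p^2/2 + 138*p + 90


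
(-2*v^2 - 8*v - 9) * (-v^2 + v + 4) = 2*v^4 + 6*v^3 - 7*v^2 - 41*v - 36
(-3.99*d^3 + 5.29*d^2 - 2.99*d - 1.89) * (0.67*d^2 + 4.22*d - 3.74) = -2.6733*d^5 - 13.2935*d^4 + 35.2431*d^3 - 33.6687*d^2 + 3.2068*d + 7.0686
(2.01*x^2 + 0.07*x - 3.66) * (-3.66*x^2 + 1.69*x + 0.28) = -7.3566*x^4 + 3.1407*x^3 + 14.0767*x^2 - 6.1658*x - 1.0248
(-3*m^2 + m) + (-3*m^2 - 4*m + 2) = -6*m^2 - 3*m + 2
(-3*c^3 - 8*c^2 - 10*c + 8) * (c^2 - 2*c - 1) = -3*c^5 - 2*c^4 + 9*c^3 + 36*c^2 - 6*c - 8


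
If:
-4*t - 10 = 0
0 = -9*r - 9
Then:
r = -1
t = -5/2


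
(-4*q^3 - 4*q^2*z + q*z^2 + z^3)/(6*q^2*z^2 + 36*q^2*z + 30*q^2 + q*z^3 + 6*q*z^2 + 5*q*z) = (-4*q^3 - 4*q^2*z + q*z^2 + z^3)/(q*(6*q*z^2 + 36*q*z + 30*q + z^3 + 6*z^2 + 5*z))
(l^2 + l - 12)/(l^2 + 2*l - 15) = (l + 4)/(l + 5)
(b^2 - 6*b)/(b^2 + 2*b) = (b - 6)/(b + 2)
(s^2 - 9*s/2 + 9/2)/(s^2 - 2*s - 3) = (s - 3/2)/(s + 1)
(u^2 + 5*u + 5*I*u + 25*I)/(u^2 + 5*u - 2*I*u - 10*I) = (u + 5*I)/(u - 2*I)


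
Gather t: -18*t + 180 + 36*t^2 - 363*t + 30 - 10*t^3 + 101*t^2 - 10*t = -10*t^3 + 137*t^2 - 391*t + 210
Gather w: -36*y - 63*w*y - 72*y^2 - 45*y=-63*w*y - 72*y^2 - 81*y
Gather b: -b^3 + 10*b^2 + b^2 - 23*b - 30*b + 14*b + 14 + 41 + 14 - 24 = -b^3 + 11*b^2 - 39*b + 45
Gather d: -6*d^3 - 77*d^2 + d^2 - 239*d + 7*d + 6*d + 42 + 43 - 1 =-6*d^3 - 76*d^2 - 226*d + 84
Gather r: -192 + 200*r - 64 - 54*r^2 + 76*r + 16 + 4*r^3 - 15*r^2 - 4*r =4*r^3 - 69*r^2 + 272*r - 240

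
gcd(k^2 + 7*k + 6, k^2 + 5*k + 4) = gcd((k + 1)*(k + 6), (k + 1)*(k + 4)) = k + 1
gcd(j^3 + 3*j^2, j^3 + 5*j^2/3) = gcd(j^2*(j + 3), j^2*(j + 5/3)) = j^2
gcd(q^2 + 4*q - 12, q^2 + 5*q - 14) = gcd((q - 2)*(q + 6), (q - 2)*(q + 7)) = q - 2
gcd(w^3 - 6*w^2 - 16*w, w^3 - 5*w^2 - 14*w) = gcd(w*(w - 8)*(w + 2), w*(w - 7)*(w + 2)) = w^2 + 2*w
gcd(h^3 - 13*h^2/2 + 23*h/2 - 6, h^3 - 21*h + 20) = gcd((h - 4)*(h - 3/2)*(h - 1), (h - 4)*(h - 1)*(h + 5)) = h^2 - 5*h + 4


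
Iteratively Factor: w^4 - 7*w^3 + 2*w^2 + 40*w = (w - 5)*(w^3 - 2*w^2 - 8*w) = (w - 5)*(w + 2)*(w^2 - 4*w) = (w - 5)*(w - 4)*(w + 2)*(w)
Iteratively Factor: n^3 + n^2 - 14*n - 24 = (n + 3)*(n^2 - 2*n - 8) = (n - 4)*(n + 3)*(n + 2)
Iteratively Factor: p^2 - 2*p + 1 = (p - 1)*(p - 1)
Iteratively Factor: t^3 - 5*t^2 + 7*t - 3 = (t - 1)*(t^2 - 4*t + 3) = (t - 1)^2*(t - 3)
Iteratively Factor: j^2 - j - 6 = (j - 3)*(j + 2)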